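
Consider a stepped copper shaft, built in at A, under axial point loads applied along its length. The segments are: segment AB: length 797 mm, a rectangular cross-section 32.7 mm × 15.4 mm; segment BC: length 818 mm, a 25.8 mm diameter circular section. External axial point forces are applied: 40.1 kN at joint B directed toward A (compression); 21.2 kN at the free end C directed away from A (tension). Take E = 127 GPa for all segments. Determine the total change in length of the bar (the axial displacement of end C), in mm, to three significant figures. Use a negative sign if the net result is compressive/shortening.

Internal axial forces (sectioning from the free end, tension +): N_BC = 21.2 kN, N_AB = -18.9 kN.
A_AB = 503.6 mm².
A_BC = 522.8 mm².
δ_AB = -18900·797/(503.6·127000) = -0.2355 mm
δ_BC = 21200·818/(522.8·127000) = 0.2612 mm
δ = Σδ_i = 0.02566 mm.

0.0257 mm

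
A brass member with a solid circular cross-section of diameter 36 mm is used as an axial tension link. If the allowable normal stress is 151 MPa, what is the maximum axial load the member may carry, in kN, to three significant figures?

A = 1018 mm².
P_max = σ_allow · A = 151 · 1018 = 153700 N = 153.7 kN.

154 kN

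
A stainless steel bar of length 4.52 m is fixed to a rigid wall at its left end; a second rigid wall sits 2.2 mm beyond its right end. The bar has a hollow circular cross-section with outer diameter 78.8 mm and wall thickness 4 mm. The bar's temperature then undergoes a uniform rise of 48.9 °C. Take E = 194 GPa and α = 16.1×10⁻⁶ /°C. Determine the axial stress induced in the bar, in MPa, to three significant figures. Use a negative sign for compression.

Free thermal expansion αLΔT = 16.1e-6 · 4520 · 48.9 = 3.559 mm.
The walls engage after the gap closes; constrained expansion = 3.559 − 2.2 = 1.359 mm.
The walls impose strain ε = −(1.359)/4520 = -3.0056e-04; σ = Eε = 194000 · -3.0056e-04 = -58.31 MPa.

-58.3 MPa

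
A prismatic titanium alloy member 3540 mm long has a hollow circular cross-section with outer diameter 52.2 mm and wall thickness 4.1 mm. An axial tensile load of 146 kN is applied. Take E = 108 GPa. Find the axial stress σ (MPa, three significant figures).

236 MPa

A = 619.6 mm².
σ = N/A = 146000/619.6 = 235.7 MPa.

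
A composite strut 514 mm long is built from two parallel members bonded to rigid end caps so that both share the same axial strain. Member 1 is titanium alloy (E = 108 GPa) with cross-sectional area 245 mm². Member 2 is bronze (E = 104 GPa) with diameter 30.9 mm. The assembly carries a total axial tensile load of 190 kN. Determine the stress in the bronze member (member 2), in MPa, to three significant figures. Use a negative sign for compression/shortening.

A_2 = 749.9 mm².
Equal strain + equilibrium ⇒ each member carries load in proportion to AE: A₁E₁ = 26460000 N, A₂E₂ = 77990000 N, ΣAE = 104500000 N.
σ₂ = P·E₂/ΣAE = 190000·104000/104500000 = 189.2 MPa.

189 MPa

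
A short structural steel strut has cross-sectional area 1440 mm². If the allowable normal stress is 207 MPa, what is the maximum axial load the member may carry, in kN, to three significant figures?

P_max = σ_allow · A = 207 · 1440 = 298100 N = 298.1 kN.

298 kN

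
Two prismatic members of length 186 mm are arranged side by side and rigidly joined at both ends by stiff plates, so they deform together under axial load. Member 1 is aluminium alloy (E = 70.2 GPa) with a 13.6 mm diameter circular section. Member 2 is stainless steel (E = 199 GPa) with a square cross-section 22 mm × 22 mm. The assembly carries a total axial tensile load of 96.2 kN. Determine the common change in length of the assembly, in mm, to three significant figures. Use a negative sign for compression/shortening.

A_1 = 145.3 mm².
A_2 = 484 mm².
Equal strain + equilibrium ⇒ each member carries load in proportion to AE: A₁E₁ = 10200000 N, A₂E₂ = 96320000 N, ΣAE = 106500000 N.
δ = PL/ΣAE = 96200·186/106500000 = 0.168 mm.

0.168 mm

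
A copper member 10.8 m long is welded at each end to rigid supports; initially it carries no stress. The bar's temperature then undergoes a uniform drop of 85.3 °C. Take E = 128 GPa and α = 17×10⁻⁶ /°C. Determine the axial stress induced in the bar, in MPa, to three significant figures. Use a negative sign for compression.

Free thermal expansion αLΔT = 17e-6 · 10800 · -85.3 = -15.66 mm.
The walls impose strain ε = −(-15.66)/10800 = 1.4501e-03; σ = Eε = 128000 · 1.4501e-03 = 185.6 MPa.

186 MPa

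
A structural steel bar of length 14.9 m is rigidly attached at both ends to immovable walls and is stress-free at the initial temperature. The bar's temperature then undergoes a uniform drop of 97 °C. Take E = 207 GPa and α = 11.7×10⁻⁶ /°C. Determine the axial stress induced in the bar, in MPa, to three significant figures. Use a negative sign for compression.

Free thermal expansion αLΔT = 11.7e-6 · 14900 · -97 = -16.91 mm.
The walls impose strain ε = −(-16.91)/14900 = 1.1349e-03; σ = Eε = 207000 · 1.1349e-03 = 234.9 MPa.

235 MPa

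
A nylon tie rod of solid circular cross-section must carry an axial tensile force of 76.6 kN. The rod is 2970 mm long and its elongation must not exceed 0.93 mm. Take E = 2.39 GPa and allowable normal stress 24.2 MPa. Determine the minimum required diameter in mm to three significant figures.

361 mm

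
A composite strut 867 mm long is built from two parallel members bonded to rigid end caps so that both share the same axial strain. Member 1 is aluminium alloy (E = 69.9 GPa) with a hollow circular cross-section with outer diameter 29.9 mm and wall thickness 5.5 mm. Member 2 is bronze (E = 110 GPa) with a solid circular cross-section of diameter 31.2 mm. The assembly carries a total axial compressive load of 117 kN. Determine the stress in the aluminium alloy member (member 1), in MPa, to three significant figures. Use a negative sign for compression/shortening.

-72.0 MPa

A_1 = 421.6 mm².
A_2 = 764.5 mm².
Equal strain + equilibrium ⇒ each member carries load in proportion to AE: A₁E₁ = 29470000 N, A₂E₂ = 84100000 N, ΣAE = 113600000 N.
σ₁ = P·E₁/ΣAE = -117000·69900/113600000 = -72.01 MPa.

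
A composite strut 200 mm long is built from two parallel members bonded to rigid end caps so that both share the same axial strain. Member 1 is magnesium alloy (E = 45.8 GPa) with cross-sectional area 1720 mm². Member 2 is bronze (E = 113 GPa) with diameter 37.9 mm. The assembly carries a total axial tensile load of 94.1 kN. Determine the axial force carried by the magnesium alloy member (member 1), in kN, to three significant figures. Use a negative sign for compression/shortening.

A_2 = 1128 mm².
Equal strain + equilibrium ⇒ each member carries load in proportion to AE: A₁E₁ = 78780000 N, A₂E₂ = 127500000 N, ΣAE = 206300000 N.
F₁ = P·A₁E₁/ΣAE = 94100·78780000/206300000 = 35940 N.

35.9 kN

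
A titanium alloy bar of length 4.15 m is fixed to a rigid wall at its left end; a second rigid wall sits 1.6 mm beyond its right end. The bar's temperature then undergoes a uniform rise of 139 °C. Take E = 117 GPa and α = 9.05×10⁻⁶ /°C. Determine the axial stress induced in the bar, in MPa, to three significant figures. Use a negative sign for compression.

-102 MPa

Free thermal expansion αLΔT = 9.05e-6 · 4150 · 139 = 5.22 mm.
The walls engage after the gap closes; constrained expansion = 5.22 − 1.6 = 3.62 mm.
The walls impose strain ε = −(3.62)/4150 = -8.7241e-04; σ = Eε = 117000 · -8.7241e-04 = -102.1 MPa.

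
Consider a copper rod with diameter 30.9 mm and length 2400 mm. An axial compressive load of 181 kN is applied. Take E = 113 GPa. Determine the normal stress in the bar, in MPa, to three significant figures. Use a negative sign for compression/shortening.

-241 MPa

A = 749.9 mm².
σ = N/A = -181000/749.9 = -241.4 MPa.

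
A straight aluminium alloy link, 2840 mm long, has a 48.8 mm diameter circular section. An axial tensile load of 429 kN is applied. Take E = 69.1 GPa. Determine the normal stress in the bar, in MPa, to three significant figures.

229 MPa

A = 1870 mm².
σ = N/A = 429000/1870 = 229.4 MPa.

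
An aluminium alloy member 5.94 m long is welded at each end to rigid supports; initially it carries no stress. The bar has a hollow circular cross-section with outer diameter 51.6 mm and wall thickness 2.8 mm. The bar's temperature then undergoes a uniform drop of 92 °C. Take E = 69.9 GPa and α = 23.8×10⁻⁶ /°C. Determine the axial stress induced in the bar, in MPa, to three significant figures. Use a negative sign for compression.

Free thermal expansion αLΔT = 23.8e-6 · 5940 · -92 = -13.01 mm.
The walls impose strain ε = −(-13.01)/5940 = 2.1896e-03; σ = Eε = 69900 · 2.1896e-03 = 153.1 MPa.

153 MPa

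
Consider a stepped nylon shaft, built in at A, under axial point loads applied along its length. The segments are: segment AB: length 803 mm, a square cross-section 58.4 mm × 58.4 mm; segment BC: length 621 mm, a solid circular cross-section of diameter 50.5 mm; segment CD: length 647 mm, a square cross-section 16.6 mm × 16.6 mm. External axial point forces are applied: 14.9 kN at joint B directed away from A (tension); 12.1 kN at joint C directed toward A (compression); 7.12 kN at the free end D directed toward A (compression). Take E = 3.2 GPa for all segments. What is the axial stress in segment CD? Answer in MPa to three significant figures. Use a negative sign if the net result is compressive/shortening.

Internal axial forces (sectioning from the free end, tension +): N_CD = -7.12 kN, N_BC = -19.22 kN, N_AB = -4.32 kN.
A_CD = 275.6 mm².
σ_CD = N_CD/A_CD = -7120/275.6 = -25.84 MPa.

-25.8 MPa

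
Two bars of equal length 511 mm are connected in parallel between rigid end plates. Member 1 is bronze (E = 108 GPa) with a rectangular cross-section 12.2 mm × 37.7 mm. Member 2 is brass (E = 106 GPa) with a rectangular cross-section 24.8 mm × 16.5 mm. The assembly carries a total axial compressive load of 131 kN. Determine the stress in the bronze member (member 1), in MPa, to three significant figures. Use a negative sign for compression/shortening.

A_1 = 459.9 mm².
A_2 = 409.2 mm².
Equal strain + equilibrium ⇒ each member carries load in proportion to AE: A₁E₁ = 49670000 N, A₂E₂ = 43380000 N, ΣAE = 93050000 N.
σ₁ = P·E₁/ΣAE = -131000·108000/93050000 = -152 MPa.

-152 MPa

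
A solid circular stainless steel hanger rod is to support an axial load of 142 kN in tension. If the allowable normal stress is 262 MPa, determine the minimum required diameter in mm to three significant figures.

Required area A ≥ P/σ_allow = 142000/262 = 542 mm².
For a solid circular section, d ≥ √(4A/π) = 26.27 mm.

26.3 mm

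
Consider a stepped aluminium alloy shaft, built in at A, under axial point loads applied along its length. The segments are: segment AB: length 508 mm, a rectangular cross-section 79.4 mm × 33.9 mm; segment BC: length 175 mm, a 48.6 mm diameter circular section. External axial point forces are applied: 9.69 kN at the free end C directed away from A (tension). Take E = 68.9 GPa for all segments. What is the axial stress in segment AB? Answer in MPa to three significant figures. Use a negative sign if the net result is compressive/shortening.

Internal axial forces (sectioning from the free end, tension +): N_BC = 9.69 kN, N_AB = 9.69 kN.
A_AB = 2692 mm².
σ_AB = N_AB/A_AB = 9690/2692 = 3.6 MPa.

3.60 MPa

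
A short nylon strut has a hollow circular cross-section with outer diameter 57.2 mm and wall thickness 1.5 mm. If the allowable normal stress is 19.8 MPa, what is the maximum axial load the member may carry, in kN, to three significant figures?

A = 262.5 mm².
P_max = σ_allow · A = 19.8 · 262.5 = 5197 N = 5.197 kN.

5.20 kN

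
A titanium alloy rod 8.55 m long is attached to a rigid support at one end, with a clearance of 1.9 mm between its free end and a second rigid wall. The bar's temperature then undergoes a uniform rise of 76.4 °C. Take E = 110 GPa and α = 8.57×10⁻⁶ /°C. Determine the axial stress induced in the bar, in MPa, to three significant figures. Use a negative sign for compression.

Free thermal expansion αLΔT = 8.57e-6 · 8550 · 76.4 = 5.598 mm.
The walls engage after the gap closes; constrained expansion = 5.598 − 1.9 = 3.698 mm.
The walls impose strain ε = −(3.698)/8550 = -4.3253e-04; σ = Eε = 110000 · -4.3253e-04 = -47.58 MPa.

-47.6 MPa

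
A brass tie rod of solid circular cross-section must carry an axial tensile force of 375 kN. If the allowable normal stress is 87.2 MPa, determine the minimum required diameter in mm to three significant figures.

Required area A ≥ P/σ_allow = 375000/87.2 = 4300 mm².
For a solid circular section, d ≥ √(4A/π) = 74 mm.

74.0 mm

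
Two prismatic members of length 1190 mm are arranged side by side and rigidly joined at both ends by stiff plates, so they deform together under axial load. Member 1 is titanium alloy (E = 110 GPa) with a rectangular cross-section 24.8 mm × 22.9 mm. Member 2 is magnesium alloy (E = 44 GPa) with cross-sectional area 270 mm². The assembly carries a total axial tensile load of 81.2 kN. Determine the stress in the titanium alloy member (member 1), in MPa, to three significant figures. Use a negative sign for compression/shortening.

A_1 = 567.9 mm².
Equal strain + equilibrium ⇒ each member carries load in proportion to AE: A₁E₁ = 62470000 N, A₂E₂ = 11880000 N, ΣAE = 74350000 N.
σ₁ = P·E₁/ΣAE = 81200·110000/74350000 = 120.1 MPa.

120 MPa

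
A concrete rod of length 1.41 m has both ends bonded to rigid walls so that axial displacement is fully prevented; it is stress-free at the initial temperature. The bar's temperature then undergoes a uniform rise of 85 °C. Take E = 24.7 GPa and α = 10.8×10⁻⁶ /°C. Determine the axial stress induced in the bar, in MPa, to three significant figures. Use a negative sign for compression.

-22.7 MPa

Free thermal expansion αLΔT = 10.8e-6 · 1410 · 85 = 1.294 mm.
The walls impose strain ε = −(1.294)/1410 = -9.1800e-04; σ = Eε = 24700 · -9.1800e-04 = -22.67 MPa.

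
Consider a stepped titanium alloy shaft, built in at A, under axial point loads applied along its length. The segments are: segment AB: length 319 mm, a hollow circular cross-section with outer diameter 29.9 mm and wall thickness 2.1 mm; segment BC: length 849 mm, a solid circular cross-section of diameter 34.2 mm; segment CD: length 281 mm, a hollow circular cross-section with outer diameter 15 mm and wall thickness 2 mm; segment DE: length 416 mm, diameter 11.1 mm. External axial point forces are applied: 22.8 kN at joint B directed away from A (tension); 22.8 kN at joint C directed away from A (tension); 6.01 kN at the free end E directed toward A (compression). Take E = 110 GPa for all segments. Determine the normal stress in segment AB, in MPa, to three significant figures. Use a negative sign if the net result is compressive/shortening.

216 MPa

Internal axial forces (sectioning from the free end, tension +): N_DE = -6.01 kN, N_CD = -6.01 kN, N_BC = 16.79 kN, N_AB = 39.59 kN.
A_AB = 183.4 mm².
σ_AB = N_AB/A_AB = 39590/183.4 = 215.9 MPa.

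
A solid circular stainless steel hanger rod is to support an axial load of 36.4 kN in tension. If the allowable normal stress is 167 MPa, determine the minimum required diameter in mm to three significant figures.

16.7 mm

Required area A ≥ P/σ_allow = 36400/167 = 218 mm².
For a solid circular section, d ≥ √(4A/π) = 16.66 mm.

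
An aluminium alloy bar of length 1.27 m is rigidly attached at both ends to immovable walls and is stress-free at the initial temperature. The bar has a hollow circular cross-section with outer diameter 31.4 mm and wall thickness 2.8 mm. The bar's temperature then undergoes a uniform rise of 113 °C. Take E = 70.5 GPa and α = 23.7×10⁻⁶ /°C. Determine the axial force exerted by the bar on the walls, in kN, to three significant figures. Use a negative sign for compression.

Free thermal expansion αLΔT = 23.7e-6 · 1270 · 113 = 3.401 mm.
The walls impose strain ε = −(3.401)/1270 = -2.6781e-03; σ = Eε = 70500 · -2.6781e-03 = -188.8 MPa.
Wall reaction R = σ·A = -188.8·251.6 = -47500 N = -47.5 kN.

-47.5 kN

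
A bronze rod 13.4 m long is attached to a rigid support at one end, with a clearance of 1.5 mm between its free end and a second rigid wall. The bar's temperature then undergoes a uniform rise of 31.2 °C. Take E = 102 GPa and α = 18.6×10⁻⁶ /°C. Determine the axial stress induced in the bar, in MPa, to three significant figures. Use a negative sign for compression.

-47.8 MPa

Free thermal expansion αLΔT = 18.6e-6 · 13400 · 31.2 = 7.776 mm.
The walls engage after the gap closes; constrained expansion = 7.776 − 1.5 = 6.276 mm.
The walls impose strain ε = −(6.276)/13400 = -4.6838e-04; σ = Eε = 102000 · -4.6838e-04 = -47.77 MPa.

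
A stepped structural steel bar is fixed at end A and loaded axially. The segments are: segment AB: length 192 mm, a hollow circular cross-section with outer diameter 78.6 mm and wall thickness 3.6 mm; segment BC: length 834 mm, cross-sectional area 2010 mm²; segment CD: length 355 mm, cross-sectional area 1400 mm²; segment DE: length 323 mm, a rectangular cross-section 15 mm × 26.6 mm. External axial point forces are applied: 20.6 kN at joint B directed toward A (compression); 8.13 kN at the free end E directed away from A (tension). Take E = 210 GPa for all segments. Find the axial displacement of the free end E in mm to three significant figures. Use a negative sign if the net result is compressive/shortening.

0.0438 mm

Internal axial forces (sectioning from the free end, tension +): N_DE = 8.13 kN, N_CD = 8.13 kN, N_BC = 8.13 kN, N_AB = -12.47 kN.
A_AB = 848.2 mm².
A_DE = 399 mm².
δ_AB = -12470·192/(848.2·210000) = -0.01344 mm
δ_BC = 8130·834/(2010·210000) = 0.01606 mm
δ_CD = 8130·355/(1400·210000) = 0.009817 mm
δ_DE = 8130·323/(399·210000) = 0.03134 mm
δ = Σδ_i = 0.04378 mm.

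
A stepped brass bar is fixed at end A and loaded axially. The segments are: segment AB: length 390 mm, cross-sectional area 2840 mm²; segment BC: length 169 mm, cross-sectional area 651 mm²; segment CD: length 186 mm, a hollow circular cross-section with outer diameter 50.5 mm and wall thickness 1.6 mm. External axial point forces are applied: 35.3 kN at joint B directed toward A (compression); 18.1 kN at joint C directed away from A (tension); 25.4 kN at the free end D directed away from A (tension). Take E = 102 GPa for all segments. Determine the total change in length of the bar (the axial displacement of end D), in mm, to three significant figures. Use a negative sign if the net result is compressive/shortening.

0.310 mm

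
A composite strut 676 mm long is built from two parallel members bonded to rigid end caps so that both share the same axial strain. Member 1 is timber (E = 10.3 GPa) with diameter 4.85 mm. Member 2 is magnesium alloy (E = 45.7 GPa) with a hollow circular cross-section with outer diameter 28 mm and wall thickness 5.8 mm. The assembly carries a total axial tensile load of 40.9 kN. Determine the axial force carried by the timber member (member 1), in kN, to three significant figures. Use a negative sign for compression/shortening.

0.417 kN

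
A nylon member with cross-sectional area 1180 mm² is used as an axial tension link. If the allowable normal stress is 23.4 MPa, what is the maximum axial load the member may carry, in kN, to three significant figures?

P_max = σ_allow · A = 23.4 · 1180 = 27610 N = 27.61 kN.

27.6 kN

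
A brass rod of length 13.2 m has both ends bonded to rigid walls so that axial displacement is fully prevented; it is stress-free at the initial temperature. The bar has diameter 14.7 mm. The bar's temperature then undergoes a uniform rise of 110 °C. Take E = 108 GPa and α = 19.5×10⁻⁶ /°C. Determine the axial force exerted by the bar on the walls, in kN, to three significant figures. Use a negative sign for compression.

-39.3 kN

Free thermal expansion αLΔT = 19.5e-6 · 13200 · 110 = 28.31 mm.
The walls impose strain ε = −(28.31)/13200 = -2.1450e-03; σ = Eε = 108000 · -2.1450e-03 = -231.7 MPa.
Wall reaction R = σ·A = -231.7·169.7 = -39320 N = -39.32 kN.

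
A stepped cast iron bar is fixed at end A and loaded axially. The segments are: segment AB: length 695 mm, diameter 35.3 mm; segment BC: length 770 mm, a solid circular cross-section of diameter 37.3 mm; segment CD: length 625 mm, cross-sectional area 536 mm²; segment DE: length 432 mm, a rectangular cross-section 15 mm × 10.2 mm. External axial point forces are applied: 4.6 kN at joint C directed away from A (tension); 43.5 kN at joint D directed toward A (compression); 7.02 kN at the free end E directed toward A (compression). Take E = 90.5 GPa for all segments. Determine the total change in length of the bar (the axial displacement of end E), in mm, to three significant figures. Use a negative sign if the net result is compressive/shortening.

Internal axial forces (sectioning from the free end, tension +): N_DE = -7.02 kN, N_CD = -50.52 kN, N_BC = -45.92 kN, N_AB = -45.92 kN.
A_AB = 978.7 mm².
A_BC = 1093 mm².
A_DE = 153 mm².
δ_AB = -45920·695/(978.7·90500) = -0.3603 mm
δ_BC = -45920·770/(1093·90500) = -0.3575 mm
δ_CD = -50520·625/(536·90500) = -0.6509 mm
δ_DE = -7020·432/(153·90500) = -0.219 mm
δ = Σδ_i = -1.588 mm.

-1.59 mm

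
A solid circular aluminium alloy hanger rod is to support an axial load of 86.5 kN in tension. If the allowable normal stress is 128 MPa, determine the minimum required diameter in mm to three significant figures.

29.3 mm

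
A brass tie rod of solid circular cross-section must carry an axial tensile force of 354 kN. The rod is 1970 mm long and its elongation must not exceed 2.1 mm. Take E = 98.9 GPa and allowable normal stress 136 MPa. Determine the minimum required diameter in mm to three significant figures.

65.4 mm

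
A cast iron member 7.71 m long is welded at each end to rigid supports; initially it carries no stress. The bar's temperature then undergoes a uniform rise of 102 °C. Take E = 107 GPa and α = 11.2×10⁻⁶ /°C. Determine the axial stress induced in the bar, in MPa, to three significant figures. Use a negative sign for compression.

Free thermal expansion αLΔT = 11.2e-6 · 7710 · 102 = 8.808 mm.
The walls impose strain ε = −(8.808)/7710 = -1.1424e-03; σ = Eε = 107000 · -1.1424e-03 = -122.2 MPa.

-122 MPa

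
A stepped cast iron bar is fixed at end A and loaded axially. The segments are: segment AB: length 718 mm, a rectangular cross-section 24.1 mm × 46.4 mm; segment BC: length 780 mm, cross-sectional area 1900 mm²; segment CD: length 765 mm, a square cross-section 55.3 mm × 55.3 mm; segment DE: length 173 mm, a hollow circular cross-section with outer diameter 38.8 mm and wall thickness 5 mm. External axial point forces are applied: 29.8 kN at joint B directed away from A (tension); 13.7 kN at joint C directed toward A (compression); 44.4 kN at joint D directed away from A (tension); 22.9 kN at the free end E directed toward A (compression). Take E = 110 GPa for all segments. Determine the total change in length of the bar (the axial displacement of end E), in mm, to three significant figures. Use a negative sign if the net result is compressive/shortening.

0.230 mm

Internal axial forces (sectioning from the free end, tension +): N_DE = -22.9 kN, N_CD = 21.5 kN, N_BC = 7.8 kN, N_AB = 37.6 kN.
A_AB = 1118 mm².
A_CD = 3058 mm².
A_DE = 530.9 mm².
δ_AB = 37600·718/(1118·110000) = 0.2195 mm
δ_BC = 7800·780/(1900·110000) = 0.02911 mm
δ_CD = 21500·765/(3058·110000) = 0.04889 mm
δ_DE = -22900·173/(530.9·110000) = -0.06783 mm
δ = Σδ_i = 0.2296 mm.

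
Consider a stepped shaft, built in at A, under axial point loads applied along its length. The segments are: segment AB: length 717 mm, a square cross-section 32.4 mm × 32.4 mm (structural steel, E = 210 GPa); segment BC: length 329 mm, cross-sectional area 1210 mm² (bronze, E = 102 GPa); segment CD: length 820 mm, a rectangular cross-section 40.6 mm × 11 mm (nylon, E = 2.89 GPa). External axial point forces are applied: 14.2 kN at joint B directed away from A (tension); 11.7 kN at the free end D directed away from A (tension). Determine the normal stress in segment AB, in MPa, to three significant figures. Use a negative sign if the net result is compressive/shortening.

Internal axial forces (sectioning from the free end, tension +): N_CD = 11.7 kN, N_BC = 11.7 kN, N_AB = 25.9 kN.
A_AB = 1050 mm².
σ_AB = N_AB/A_AB = 25900/1050 = 24.67 MPa.

24.7 MPa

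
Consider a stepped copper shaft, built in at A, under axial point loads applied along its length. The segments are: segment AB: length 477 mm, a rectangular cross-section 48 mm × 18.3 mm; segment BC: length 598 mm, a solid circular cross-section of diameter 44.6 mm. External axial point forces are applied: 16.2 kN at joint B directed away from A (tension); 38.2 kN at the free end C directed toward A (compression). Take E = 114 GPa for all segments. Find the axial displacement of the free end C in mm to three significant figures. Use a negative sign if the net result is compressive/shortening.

Internal axial forces (sectioning from the free end, tension +): N_BC = -38.2 kN, N_AB = -22 kN.
A_AB = 878.4 mm².
A_BC = 1562 mm².
δ_AB = -22000·477/(878.4·114000) = -0.1048 mm
δ_BC = -38200·598/(1562·114000) = -0.1283 mm
δ = Σδ_i = -0.2331 mm.

-0.233 mm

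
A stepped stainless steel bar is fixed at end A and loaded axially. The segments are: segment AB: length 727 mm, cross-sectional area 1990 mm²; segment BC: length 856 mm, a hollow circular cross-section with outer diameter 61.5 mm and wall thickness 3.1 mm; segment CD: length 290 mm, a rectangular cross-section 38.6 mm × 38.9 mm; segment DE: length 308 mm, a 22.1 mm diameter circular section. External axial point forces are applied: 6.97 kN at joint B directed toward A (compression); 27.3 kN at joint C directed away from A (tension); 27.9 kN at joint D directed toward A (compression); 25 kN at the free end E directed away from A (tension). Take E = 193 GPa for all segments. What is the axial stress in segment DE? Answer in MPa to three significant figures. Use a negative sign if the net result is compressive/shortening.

65.2 MPa

Internal axial forces (sectioning from the free end, tension +): N_DE = 25 kN, N_CD = -2.9 kN, N_BC = 24.4 kN, N_AB = 17.43 kN.
A_DE = 383.6 mm².
σ_DE = N_DE/A_DE = 25000/383.6 = 65.17 MPa.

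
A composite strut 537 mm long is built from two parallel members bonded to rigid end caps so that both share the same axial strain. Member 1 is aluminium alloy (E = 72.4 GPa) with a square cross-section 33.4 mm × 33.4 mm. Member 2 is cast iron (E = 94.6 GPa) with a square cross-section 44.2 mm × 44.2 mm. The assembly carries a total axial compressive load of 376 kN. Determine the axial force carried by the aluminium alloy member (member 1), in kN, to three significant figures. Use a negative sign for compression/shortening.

A_1 = 1116 mm².
A_2 = 1954 mm².
Equal strain + equilibrium ⇒ each member carries load in proportion to AE: A₁E₁ = 80770000 N, A₂E₂ = 184800000 N, ΣAE = 265600000 N.
F₁ = P·A₁E₁/ΣAE = -376000·80770000/265600000 = -114300 N.

-114 kN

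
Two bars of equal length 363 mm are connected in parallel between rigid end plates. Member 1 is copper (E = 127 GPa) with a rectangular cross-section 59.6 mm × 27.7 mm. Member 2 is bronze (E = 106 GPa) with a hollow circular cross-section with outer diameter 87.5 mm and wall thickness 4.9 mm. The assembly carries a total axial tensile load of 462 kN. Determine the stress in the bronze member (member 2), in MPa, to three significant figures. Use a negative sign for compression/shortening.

142 MPa

A_1 = 1651 mm².
A_2 = 1272 mm².
Equal strain + equilibrium ⇒ each member carries load in proportion to AE: A₁E₁ = 209700000 N, A₂E₂ = 134800000 N, ΣAE = 344400000 N.
σ₂ = P·E₂/ΣAE = 462000·106000/344400000 = 142.2 MPa.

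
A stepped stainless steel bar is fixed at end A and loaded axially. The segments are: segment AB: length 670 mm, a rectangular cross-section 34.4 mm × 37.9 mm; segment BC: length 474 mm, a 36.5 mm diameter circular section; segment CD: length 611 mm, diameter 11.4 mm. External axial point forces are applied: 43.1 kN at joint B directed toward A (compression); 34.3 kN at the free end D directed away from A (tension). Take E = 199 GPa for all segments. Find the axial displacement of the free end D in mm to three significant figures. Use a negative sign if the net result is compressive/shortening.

1.09 mm

Internal axial forces (sectioning from the free end, tension +): N_CD = 34.3 kN, N_BC = 34.3 kN, N_AB = -8.8 kN.
A_AB = 1304 mm².
A_BC = 1046 mm².
A_CD = 102.1 mm².
δ_AB = -8800·670/(1304·199000) = -0.02273 mm
δ_BC = 34300·474/(1046·199000) = 0.07808 mm
δ_CD = 34300·611/(102.1·199000) = 1.032 mm
δ = Σδ_i = 1.087 mm.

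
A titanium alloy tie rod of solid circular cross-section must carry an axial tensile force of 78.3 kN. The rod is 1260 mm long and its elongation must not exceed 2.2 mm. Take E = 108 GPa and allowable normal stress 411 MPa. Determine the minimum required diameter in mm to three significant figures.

Required area A ≥ P/σ_allow = 78300/411 = 190.5 mm².
For a solid circular section, d ≥ √(4A/π) = 15.57 mm.
Elongation limit: A ≥ PL/(Eδ_allow) = 78300·1260/(108000·2.2) = 415.2 mm² ⇒ d ≥ 22.99 mm.
The elongation limit governs.

23.0 mm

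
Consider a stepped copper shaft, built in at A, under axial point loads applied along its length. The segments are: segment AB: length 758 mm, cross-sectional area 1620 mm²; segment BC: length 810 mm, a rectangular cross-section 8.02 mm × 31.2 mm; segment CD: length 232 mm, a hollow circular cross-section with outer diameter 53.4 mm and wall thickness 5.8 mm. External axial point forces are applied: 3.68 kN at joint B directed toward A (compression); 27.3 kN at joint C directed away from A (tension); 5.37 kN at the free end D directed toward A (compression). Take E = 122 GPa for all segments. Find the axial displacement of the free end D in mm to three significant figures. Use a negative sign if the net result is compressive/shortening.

0.640 mm

Internal axial forces (sectioning from the free end, tension +): N_CD = -5.37 kN, N_BC = 21.93 kN, N_AB = 18.25 kN.
A_BC = 250.2 mm².
A_CD = 867.3 mm².
δ_AB = 18250·758/(1620·122000) = 0.06999 mm
δ_BC = 21930·810/(250.2·122000) = 0.5819 mm
δ_CD = -5370·232/(867.3·122000) = -0.01177 mm
δ = Σδ_i = 0.6401 mm.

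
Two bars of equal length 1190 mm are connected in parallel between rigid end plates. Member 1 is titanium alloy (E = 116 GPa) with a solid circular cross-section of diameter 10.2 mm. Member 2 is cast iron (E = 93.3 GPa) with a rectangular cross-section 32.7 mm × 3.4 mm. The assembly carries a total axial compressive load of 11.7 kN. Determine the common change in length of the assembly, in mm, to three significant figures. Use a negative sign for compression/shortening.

A_1 = 81.71 mm².
A_2 = 111.2 mm².
Equal strain + equilibrium ⇒ each member carries load in proportion to AE: A₁E₁ = 9479000 N, A₂E₂ = 10370000 N, ΣAE = 19850000 N.
δ = PL/ΣAE = -11700·1190/19850000 = -0.7013 mm.

-0.701 mm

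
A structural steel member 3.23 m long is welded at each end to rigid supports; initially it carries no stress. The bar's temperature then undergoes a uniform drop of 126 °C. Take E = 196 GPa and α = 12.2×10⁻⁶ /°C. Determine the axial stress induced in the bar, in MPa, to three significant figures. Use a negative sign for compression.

301 MPa

Free thermal expansion αLΔT = 12.2e-6 · 3230 · -126 = -4.965 mm.
The walls impose strain ε = −(-4.965)/3230 = 1.5372e-03; σ = Eε = 196000 · 1.5372e-03 = 301.3 MPa.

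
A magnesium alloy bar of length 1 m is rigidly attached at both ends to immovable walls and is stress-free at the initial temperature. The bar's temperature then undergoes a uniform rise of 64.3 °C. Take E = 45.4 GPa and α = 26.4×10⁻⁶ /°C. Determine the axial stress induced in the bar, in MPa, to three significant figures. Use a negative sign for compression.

-77.1 MPa

Free thermal expansion αLΔT = 26.4e-6 · 1000 · 64.3 = 1.698 mm.
The walls impose strain ε = −(1.698)/1000 = -1.6975e-03; σ = Eε = 45400 · -1.6975e-03 = -77.07 MPa.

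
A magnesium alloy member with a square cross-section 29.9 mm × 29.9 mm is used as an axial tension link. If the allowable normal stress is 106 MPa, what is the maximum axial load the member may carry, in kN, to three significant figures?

94.8 kN

A = 894 mm².
P_max = σ_allow · A = 106 · 894 = 94770 N = 94.77 kN.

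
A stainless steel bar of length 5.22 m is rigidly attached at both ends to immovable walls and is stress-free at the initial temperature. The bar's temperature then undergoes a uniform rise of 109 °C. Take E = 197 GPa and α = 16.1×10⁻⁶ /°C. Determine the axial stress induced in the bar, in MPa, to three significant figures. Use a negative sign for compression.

Free thermal expansion αLΔT = 16.1e-6 · 5220 · 109 = 9.161 mm.
The walls impose strain ε = −(9.161)/5220 = -1.7549e-03; σ = Eε = 197000 · -1.7549e-03 = -345.7 MPa.

-346 MPa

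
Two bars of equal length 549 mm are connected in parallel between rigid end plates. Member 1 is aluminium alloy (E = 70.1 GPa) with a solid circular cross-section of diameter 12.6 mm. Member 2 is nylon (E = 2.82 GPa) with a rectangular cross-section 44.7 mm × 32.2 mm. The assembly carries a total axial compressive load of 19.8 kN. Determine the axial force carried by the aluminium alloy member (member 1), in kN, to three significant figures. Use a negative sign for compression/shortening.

-13.5 kN

A_1 = 124.7 mm².
A_2 = 1439 mm².
Equal strain + equilibrium ⇒ each member carries load in proportion to AE: A₁E₁ = 8741000 N, A₂E₂ = 4059000 N, ΣAE = 12800000 N.
F₁ = P·A₁E₁/ΣAE = -19800·8741000/12800000 = -13520 N.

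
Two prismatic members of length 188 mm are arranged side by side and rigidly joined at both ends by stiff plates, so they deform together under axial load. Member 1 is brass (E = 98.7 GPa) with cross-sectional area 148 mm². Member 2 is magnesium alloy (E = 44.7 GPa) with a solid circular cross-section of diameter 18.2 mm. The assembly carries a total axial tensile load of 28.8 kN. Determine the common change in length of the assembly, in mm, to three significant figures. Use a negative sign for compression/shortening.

0.206 mm

A_2 = 260.2 mm².
Equal strain + equilibrium ⇒ each member carries load in proportion to AE: A₁E₁ = 14610000 N, A₂E₂ = 11630000 N, ΣAE = 26240000 N.
δ = PL/ΣAE = 28800·188/26240000 = 0.2064 mm.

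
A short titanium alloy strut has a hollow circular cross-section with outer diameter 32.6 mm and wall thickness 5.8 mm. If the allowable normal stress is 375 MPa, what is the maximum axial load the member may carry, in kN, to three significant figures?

183 kN

A = 488.3 mm².
P_max = σ_allow · A = 375 · 488.3 = 183100 N = 183.1 kN.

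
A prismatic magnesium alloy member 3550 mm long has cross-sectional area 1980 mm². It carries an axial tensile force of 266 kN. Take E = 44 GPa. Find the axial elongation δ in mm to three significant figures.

10.8 mm

δ_mech = NL/(AE) = 266000·3550/(1980·44000) = 10.84 mm.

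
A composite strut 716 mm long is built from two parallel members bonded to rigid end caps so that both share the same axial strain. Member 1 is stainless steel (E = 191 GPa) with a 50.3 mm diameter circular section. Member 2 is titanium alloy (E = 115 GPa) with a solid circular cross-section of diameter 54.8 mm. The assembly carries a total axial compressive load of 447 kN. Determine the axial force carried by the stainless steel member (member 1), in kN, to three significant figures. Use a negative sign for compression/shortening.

-261 kN

A_1 = 1987 mm².
A_2 = 2359 mm².
Equal strain + equilibrium ⇒ each member carries load in proportion to AE: A₁E₁ = 379500000 N, A₂E₂ = 271200000 N, ΣAE = 650800000 N.
F₁ = P·A₁E₁/ΣAE = -447000·379500000/650800000 = -260700 N.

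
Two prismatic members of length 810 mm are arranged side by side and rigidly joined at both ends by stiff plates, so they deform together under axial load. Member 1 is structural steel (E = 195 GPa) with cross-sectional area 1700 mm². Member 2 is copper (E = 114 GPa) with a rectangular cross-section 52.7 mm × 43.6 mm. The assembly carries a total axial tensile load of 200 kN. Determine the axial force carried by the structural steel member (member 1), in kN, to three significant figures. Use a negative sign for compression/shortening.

112 kN

A_2 = 2298 mm².
Equal strain + equilibrium ⇒ each member carries load in proportion to AE: A₁E₁ = 331500000 N, A₂E₂ = 261900000 N, ΣAE = 593400000 N.
F₁ = P·A₁E₁/ΣAE = 200000·331500000/593400000 = 111700 N.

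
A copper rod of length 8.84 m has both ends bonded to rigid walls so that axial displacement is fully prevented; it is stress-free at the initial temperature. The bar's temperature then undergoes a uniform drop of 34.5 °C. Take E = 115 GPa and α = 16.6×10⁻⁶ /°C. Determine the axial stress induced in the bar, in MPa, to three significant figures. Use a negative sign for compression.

Free thermal expansion αLΔT = 16.6e-6 · 8840 · -34.5 = -5.063 mm.
The walls impose strain ε = −(-5.063)/8840 = 5.7270e-04; σ = Eε = 115000 · 5.7270e-04 = 65.86 MPa.

65.9 MPa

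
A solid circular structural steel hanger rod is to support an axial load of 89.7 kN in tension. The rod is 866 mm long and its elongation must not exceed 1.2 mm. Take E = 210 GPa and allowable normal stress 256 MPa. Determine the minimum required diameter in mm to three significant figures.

21.1 mm

Required area A ≥ P/σ_allow = 89700/256 = 350.4 mm².
For a solid circular section, d ≥ √(4A/π) = 21.12 mm.
Elongation limit: A ≥ PL/(Eδ_allow) = 89700·866/(210000·1.2) = 308.3 mm² ⇒ d ≥ 19.81 mm.
The stress limit governs.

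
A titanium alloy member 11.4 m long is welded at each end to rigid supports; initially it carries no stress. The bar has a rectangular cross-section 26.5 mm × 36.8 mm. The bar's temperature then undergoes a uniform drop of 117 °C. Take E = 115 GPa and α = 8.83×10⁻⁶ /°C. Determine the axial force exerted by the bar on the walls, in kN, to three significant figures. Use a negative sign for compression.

116 kN

Free thermal expansion αLΔT = 8.83e-6 · 11400 · -117 = -11.78 mm.
The walls impose strain ε = −(-11.78)/11400 = 1.0331e-03; σ = Eε = 115000 · 1.0331e-03 = 118.8 MPa.
Wall reaction R = σ·A = 118.8·975.2 = 115900 N = 115.9 kN.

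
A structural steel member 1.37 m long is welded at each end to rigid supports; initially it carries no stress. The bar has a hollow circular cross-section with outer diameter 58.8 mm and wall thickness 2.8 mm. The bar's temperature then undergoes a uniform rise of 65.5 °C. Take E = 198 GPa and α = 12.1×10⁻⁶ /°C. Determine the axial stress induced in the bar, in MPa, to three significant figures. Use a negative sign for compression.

-157 MPa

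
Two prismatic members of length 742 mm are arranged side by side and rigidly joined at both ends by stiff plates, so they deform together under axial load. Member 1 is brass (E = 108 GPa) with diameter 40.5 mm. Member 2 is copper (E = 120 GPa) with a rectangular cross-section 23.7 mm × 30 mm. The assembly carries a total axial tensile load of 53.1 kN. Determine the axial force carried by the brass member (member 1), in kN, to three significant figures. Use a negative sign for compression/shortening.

A_1 = 1288 mm².
A_2 = 711 mm².
Equal strain + equilibrium ⇒ each member carries load in proportion to AE: A₁E₁ = 139100000 N, A₂E₂ = 85320000 N, ΣAE = 224500000 N.
F₁ = P·A₁E₁/ΣAE = 53100·139100000/224500000 = 32920 N.

32.9 kN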